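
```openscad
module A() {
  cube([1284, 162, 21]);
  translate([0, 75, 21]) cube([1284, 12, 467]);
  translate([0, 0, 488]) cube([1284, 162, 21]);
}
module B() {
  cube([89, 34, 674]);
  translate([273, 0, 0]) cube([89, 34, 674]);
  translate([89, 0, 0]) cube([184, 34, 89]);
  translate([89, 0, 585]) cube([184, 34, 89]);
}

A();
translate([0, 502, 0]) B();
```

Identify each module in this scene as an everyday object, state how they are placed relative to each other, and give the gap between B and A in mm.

The picture frame's nearest face is 340 mm from the I-beam's +y face.

A is an I-beam. B is a picture frame. The picture frame is on the floor beside the I-beam on its +y side. The gap between the picture frame and the I-beam is 340 mm.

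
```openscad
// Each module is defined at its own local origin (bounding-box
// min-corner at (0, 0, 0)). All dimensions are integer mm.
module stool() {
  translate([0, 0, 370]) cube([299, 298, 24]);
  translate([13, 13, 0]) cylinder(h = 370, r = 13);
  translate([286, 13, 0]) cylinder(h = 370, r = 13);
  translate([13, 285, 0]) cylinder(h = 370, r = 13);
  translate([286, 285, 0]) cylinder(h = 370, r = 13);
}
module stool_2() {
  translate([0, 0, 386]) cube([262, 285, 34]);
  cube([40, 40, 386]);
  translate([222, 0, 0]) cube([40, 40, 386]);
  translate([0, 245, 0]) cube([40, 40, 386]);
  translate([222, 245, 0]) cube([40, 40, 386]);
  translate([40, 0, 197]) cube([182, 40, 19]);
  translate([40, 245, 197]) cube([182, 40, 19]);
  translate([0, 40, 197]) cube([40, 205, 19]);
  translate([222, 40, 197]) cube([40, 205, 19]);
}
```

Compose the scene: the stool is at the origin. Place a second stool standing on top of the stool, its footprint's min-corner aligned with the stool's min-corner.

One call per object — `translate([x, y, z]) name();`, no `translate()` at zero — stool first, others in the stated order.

stool();
translate([0, 0, 394]) stool_2();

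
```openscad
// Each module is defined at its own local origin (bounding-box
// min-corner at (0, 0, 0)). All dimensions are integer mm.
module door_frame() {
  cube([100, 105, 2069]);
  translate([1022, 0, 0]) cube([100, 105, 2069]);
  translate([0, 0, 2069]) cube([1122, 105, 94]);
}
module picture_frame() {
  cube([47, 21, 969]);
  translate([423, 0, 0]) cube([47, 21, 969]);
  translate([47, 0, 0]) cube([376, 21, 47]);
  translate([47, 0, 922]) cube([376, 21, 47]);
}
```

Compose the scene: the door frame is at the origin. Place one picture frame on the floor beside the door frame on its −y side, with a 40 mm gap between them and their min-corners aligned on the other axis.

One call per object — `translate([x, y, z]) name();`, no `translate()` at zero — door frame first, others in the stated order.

door_frame();
translate([0, -61, 0]) picture_frame();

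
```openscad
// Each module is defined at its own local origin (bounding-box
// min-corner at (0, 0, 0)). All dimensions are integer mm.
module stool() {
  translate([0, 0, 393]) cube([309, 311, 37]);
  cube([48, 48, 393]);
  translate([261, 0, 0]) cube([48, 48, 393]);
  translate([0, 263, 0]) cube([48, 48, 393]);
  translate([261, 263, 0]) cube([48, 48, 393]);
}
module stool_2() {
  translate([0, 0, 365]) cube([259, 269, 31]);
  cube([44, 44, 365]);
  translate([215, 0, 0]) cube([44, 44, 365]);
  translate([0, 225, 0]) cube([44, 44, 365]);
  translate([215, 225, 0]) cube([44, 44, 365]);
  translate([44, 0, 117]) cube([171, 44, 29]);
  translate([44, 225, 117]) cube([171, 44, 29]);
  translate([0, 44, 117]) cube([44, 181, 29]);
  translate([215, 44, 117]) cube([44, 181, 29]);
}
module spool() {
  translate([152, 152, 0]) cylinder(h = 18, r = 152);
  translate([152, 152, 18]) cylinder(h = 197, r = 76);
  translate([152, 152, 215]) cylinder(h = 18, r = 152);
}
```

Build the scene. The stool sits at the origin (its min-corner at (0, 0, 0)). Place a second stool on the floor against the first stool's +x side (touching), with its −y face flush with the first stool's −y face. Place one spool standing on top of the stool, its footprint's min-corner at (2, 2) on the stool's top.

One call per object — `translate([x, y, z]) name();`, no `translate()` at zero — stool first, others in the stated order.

stool();
translate([309, 0, 0]) stool_2();
translate([2, 2, 430]) spool();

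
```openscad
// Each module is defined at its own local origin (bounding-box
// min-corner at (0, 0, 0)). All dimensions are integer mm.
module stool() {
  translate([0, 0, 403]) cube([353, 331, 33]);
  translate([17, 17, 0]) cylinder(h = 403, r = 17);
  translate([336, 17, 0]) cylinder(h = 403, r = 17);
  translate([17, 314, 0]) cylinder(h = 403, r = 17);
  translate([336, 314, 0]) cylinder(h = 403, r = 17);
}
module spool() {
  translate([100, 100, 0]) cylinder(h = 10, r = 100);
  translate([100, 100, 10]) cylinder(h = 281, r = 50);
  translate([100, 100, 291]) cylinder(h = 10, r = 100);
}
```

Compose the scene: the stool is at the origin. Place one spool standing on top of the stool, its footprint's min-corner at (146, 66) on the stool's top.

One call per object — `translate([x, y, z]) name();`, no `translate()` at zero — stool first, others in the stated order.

stool();
translate([146, 66, 436]) spool();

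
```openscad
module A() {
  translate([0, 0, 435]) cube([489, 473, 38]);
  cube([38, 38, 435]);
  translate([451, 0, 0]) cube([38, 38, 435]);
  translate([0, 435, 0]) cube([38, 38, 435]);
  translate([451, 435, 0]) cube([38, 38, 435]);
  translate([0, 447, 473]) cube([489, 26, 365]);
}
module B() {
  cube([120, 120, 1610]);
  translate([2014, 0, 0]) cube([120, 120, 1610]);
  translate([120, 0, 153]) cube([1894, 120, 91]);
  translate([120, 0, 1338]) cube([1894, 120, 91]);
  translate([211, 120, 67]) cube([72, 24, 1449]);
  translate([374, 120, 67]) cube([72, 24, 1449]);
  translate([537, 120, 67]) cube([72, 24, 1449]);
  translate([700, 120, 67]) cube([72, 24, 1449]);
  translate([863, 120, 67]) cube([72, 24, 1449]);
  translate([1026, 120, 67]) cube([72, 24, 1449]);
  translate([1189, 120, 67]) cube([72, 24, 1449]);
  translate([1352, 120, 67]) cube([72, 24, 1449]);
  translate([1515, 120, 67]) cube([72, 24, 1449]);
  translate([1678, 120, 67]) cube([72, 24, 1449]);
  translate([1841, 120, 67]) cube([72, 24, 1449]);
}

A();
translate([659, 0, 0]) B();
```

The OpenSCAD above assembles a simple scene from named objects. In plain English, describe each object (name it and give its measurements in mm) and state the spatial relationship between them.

A is a chair. The seat is a 489×473×38 mm slab with its top at z = 473 mm, on four 38×38 mm corner legs (flush with the seat edges, standing on z = 0). A flat backrest 26 mm thick, 365 mm tall, spans the full seat width and rises from the seat top along its +y edge, rear face flush with the rear of the seat.

B is a fence section. Two 120×120 mm posts, 1610 mm tall, stand on the floor with a clear span of 1894 mm between their inner faces. Two horizontal rails of 120×91 mm section span the gap between the posts with their undersides at z = 153 mm and z = 1338 mm, flush with the posts' −y face. 11 pickets, each 72 mm wide, 24 mm thick and 1449 mm tall, are fixed to the +y face of the rails with their bottoms at z = 67 mm, evenly spaced across the span with equal gaps (rounded down to the nearest mm) at the −x end and between each pair — any rounding remainder accumulates at the +x end.

The fence section is on the floor beside the chair on its +x side.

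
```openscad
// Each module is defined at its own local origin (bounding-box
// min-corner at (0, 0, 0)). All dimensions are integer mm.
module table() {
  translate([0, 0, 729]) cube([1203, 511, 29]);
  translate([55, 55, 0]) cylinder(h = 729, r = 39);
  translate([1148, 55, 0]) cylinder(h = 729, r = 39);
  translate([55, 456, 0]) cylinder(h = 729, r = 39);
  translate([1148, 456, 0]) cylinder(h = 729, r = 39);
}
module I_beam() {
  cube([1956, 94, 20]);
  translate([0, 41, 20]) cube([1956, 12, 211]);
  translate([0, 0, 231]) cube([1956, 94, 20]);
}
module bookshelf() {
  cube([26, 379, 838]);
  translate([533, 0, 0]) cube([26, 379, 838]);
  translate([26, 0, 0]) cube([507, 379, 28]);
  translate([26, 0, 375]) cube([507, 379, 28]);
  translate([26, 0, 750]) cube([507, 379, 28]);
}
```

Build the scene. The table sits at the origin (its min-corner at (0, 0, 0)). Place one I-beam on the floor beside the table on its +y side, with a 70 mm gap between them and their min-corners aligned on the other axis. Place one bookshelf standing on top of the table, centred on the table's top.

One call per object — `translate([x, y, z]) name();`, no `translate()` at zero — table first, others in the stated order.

table();
translate([0, 581, 0]) I_beam();
translate([322, 66, 758]) bookshelf();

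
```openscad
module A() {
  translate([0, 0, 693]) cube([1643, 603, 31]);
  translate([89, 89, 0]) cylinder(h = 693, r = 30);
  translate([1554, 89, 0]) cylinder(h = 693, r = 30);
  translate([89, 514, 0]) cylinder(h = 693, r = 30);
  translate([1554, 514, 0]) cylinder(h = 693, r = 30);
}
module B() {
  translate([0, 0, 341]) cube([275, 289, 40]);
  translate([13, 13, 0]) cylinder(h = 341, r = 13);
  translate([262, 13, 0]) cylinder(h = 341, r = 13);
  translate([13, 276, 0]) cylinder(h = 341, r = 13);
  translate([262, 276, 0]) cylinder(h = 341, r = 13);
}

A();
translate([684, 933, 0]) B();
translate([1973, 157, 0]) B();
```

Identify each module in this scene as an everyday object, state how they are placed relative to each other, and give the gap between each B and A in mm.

Each stool's nearest face is 330 mm from the table's bounding box.

A is a table. B is a stool. Two stools sit around the table at the +y, +x sides. The gap between each stool and the table is 330 mm.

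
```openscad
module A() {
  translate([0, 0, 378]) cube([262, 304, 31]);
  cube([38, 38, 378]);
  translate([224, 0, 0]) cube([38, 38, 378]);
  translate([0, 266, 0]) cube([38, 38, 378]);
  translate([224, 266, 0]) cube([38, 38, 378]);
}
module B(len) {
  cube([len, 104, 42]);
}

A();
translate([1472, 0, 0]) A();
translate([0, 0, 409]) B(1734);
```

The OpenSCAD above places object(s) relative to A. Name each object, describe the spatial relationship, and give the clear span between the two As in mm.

A is a stool. B is a beam. A beam spans the tops of two stools. The clear span between the two stools is 1210 mm.

Second stool starts at x = 1472; first ends at x = 262; clear span = 1472 − 262 = 1210 mm.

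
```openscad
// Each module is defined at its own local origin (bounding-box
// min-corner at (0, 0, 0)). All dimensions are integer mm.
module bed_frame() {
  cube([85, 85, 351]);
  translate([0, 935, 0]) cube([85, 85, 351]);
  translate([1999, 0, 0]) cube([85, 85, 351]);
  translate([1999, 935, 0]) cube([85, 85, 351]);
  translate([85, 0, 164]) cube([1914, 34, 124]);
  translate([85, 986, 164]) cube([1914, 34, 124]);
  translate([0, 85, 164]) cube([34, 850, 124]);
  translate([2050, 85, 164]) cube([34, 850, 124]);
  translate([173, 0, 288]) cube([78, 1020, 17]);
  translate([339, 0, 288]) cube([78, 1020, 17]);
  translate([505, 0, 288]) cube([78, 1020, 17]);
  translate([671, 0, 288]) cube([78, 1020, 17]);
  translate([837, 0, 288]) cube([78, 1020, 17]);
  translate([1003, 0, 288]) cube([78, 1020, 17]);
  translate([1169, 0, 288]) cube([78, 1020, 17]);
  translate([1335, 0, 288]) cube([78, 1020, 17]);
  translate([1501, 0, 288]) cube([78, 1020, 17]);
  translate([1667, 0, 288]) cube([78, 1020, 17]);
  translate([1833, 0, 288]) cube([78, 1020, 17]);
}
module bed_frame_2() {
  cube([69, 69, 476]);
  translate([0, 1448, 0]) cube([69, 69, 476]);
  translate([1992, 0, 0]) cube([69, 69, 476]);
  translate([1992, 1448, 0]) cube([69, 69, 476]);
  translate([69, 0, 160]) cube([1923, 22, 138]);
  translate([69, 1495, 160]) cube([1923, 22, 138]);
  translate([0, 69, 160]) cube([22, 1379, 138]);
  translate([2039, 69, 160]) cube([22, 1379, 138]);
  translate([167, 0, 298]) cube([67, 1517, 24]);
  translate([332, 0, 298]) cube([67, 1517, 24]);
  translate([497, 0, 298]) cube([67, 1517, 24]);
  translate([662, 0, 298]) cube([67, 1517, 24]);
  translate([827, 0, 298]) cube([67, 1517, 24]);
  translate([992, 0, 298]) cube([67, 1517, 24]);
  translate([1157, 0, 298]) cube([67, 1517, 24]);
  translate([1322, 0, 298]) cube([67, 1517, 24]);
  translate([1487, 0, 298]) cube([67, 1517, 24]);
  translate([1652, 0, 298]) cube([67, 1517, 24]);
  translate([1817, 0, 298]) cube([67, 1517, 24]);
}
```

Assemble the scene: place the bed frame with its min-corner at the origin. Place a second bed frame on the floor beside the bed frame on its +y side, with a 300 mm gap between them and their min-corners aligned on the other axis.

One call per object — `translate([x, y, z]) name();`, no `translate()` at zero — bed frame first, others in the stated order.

bed_frame();
translate([0, 1320, 0]) bed_frame_2();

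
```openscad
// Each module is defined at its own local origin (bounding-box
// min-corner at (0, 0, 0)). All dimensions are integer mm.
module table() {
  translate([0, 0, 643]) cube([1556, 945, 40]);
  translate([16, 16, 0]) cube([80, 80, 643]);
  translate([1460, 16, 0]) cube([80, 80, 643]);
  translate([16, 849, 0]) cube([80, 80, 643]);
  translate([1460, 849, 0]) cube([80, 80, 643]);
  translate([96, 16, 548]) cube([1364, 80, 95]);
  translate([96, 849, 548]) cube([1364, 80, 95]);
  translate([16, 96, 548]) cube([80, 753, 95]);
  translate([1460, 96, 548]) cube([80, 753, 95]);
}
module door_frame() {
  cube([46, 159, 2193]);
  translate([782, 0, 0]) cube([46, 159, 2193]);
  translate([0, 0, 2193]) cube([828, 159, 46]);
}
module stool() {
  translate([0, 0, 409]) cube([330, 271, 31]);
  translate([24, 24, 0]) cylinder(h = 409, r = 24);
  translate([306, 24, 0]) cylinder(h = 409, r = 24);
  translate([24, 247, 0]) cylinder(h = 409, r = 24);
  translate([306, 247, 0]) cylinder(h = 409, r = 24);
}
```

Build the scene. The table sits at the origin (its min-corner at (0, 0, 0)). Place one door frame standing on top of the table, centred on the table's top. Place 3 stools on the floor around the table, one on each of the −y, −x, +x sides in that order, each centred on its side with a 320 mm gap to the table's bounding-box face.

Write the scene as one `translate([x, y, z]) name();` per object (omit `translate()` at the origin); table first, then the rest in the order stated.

table();
translate([364, 393, 683]) door_frame();
translate([613, -591, 0]) stool();
translate([-650, 337, 0]) stool();
translate([1876, 337, 0]) stool();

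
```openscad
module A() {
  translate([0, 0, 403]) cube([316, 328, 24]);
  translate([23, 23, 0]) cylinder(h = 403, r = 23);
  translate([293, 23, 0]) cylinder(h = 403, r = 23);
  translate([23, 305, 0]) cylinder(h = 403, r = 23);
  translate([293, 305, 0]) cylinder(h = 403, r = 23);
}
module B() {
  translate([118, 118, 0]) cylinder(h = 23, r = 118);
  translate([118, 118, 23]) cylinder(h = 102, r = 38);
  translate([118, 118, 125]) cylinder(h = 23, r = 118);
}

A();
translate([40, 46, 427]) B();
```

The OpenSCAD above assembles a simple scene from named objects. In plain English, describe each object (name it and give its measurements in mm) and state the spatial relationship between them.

A is a four-legged stool. The seat is 316×328 mm, 24 mm thick, top at z = 427 mm. It stands on four round legs, each 46 mm in diameter, from z = 0 to the seat underside, each leg's axis is inset half a diameter from the nearest pair of seat edges (so the leg's bounding box is flush with the corner).

B is a spool: two coaxial disc flanges of radius 118 mm and thickness 23 mm, joined by a core cylinder of radius 38 mm and height 102 mm. The lower flange rests on z = 0 and the three cylinders share a vertical axis.

The spool is on top of the stool, centred.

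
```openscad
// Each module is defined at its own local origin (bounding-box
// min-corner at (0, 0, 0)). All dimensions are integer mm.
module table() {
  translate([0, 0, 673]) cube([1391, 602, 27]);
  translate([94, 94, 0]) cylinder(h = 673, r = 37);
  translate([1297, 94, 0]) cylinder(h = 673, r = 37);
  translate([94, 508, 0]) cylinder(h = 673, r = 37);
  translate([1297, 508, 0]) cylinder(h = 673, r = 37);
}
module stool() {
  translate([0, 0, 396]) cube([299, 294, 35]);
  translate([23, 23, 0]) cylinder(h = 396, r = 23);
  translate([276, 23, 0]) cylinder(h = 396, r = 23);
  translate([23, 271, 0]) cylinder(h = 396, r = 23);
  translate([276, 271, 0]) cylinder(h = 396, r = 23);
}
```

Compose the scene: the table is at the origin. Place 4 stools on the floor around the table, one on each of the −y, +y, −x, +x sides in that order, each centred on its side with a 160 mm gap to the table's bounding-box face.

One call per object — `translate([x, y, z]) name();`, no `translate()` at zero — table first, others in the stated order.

table();
translate([546, -454, 0]) stool();
translate([546, 762, 0]) stool();
translate([-459, 154, 0]) stool();
translate([1551, 154, 0]) stool();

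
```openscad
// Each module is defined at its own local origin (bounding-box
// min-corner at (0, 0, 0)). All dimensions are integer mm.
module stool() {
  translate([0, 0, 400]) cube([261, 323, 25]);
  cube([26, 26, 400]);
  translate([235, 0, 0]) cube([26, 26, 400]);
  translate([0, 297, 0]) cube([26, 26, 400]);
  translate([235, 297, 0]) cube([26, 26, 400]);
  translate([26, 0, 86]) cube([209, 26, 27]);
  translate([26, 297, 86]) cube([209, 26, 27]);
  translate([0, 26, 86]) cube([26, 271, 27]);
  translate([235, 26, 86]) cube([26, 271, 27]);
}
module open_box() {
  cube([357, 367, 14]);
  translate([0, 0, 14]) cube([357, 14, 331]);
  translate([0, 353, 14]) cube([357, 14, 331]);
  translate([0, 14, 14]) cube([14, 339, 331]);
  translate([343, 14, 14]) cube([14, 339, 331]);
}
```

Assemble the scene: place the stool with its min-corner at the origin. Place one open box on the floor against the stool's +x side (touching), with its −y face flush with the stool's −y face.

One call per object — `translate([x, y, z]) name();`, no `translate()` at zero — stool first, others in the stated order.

stool();
translate([261, 0, 0]) open_box();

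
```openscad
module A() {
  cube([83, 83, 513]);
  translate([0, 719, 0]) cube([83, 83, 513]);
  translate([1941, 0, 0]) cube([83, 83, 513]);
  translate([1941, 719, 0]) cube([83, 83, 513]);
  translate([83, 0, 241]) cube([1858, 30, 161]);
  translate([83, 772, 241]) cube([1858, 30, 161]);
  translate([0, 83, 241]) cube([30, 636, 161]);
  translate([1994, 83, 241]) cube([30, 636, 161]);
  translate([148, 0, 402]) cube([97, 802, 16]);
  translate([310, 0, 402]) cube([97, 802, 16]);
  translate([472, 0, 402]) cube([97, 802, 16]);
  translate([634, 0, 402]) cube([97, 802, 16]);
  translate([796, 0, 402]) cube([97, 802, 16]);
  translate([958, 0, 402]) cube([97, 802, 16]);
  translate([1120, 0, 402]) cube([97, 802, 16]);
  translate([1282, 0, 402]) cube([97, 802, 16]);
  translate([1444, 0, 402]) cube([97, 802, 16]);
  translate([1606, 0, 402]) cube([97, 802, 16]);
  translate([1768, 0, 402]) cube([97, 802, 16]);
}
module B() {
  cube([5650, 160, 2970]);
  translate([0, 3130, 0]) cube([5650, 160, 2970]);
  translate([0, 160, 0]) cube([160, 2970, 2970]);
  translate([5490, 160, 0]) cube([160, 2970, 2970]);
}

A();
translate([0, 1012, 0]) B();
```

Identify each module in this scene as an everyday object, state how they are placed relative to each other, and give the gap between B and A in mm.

The house frame's nearest face is 210 mm from the bed frame's +y face.

A is a bed frame. B is a house frame. The house frame is on the floor beside the bed frame on its +y side. The gap between the house frame and the bed frame is 210 mm.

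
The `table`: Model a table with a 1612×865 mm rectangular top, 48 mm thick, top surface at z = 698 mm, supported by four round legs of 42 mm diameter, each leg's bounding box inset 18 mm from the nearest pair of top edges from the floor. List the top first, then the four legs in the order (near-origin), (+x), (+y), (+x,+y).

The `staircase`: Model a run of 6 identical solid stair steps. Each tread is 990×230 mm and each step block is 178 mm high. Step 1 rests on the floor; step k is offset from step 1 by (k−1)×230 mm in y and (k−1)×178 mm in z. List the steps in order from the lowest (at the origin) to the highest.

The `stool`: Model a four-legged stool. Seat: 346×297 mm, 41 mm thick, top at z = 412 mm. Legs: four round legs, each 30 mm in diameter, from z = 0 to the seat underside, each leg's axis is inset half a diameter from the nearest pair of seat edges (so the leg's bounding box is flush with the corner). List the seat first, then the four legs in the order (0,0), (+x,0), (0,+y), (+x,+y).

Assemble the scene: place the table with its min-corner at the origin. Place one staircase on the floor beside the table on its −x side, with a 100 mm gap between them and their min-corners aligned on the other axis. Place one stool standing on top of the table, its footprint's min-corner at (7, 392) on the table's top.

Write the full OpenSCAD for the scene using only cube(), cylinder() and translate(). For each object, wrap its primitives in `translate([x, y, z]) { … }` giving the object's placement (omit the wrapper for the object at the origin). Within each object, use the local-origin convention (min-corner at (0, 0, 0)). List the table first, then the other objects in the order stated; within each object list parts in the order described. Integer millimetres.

translate([0, 0, 650]) cube([1612, 865, 48]);
translate([39, 39, 0]) cylinder(h = 650, r = 21);
translate([1573, 39, 0]) cylinder(h = 650, r = 21);
translate([39, 826, 0]) cylinder(h = 650, r = 21);
translate([1573, 826, 0]) cylinder(h = 650, r = 21);
translate([-1090, 0, 0]) {
  cube([990, 230, 178]);
  translate([0, 230, 178]) cube([990, 230, 178]);
  translate([0, 460, 356]) cube([990, 230, 178]);
  translate([0, 690, 534]) cube([990, 230, 178]);
  translate([0, 920, 712]) cube([990, 230, 178]);
  translate([0, 1150, 890]) cube([990, 230, 178]);
}
translate([7, 392, 698]) {
  translate([0, 0, 371]) cube([346, 297, 41]);
  translate([15, 15, 0]) cylinder(h = 371, r = 15);
  translate([331, 15, 0]) cylinder(h = 371, r = 15);
  translate([15, 282, 0]) cylinder(h = 371, r = 15);
  translate([331, 282, 0]) cylinder(h = 371, r = 15);
}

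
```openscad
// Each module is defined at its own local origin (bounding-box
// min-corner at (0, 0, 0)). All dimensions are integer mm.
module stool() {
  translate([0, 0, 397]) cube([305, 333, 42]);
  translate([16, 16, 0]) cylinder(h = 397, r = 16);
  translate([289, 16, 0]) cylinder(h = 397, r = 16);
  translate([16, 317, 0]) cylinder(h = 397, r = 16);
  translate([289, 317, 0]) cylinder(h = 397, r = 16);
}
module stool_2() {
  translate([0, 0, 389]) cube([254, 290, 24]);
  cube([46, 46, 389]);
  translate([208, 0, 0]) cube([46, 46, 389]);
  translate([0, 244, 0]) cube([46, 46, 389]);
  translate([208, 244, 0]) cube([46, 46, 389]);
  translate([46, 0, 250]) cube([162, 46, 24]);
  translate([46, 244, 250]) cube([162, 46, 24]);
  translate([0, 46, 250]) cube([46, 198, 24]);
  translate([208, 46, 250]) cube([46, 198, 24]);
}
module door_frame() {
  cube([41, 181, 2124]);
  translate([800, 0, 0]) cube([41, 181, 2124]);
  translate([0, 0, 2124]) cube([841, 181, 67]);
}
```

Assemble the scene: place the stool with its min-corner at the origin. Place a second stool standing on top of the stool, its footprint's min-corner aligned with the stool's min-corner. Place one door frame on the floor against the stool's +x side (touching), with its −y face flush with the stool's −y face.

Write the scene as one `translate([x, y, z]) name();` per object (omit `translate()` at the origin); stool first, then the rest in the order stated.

stool();
translate([0, 0, 439]) stool_2();
translate([305, 0, 0]) door_frame();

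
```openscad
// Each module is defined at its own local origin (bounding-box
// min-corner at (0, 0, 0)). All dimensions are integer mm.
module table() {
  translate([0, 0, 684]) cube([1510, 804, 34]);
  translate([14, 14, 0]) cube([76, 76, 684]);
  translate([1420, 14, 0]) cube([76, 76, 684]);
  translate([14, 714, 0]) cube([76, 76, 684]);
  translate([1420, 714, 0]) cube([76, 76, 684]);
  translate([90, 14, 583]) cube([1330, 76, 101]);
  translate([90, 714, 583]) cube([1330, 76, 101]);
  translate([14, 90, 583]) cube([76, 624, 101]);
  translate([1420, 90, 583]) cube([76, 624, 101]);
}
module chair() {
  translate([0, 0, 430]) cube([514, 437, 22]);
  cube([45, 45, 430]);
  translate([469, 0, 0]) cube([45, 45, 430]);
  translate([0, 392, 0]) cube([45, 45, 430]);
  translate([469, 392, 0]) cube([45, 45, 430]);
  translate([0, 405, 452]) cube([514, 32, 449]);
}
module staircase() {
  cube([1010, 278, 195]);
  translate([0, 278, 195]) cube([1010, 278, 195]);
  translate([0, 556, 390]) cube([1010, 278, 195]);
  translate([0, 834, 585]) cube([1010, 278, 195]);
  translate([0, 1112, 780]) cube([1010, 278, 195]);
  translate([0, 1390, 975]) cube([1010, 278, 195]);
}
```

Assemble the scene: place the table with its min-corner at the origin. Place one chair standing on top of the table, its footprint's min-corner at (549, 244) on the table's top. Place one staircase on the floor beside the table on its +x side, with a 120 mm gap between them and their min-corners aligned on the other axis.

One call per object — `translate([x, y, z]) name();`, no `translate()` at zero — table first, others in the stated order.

table();
translate([549, 244, 718]) chair();
translate([1630, 0, 0]) staircase();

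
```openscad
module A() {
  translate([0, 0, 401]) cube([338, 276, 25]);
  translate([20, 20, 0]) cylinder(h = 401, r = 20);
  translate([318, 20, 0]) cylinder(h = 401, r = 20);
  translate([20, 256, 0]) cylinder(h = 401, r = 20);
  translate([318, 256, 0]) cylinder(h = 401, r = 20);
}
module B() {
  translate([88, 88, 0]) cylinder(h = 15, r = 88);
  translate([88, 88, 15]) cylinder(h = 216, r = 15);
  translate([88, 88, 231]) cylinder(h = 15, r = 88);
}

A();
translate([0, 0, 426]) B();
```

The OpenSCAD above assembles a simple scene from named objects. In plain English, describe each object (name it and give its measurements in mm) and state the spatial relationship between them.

A is a four-legged stool. The seat is 338×276 mm, 25 mm thick, top at z = 426 mm. It stands on four round legs, each 40 mm in diameter, from z = 0 to the seat underside, each leg's axis is inset half a diameter from the nearest pair of seat edges (so the leg's bounding box is flush with the corner).

B is a spool: two coaxial disc flanges of radius 88 mm and thickness 15 mm, joined by a core cylinder of radius 15 mm and height 216 mm. The lower flange rests on z = 0 and the three cylinders share a vertical axis.

The spool is on top of the stool.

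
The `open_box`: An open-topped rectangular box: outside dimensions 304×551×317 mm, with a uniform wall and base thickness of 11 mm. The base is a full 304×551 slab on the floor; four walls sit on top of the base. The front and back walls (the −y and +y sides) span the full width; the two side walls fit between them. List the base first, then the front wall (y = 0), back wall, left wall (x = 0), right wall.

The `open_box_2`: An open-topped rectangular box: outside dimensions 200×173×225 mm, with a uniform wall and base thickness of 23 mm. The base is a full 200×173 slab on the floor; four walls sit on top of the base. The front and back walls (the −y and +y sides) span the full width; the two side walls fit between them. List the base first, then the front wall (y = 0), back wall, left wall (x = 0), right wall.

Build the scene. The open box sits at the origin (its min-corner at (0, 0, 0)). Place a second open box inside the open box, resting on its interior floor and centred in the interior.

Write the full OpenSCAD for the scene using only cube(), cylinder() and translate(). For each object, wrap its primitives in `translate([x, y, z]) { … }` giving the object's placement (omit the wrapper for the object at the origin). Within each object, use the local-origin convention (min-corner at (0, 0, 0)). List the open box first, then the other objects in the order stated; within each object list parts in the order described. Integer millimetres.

cube([304, 551, 11]);
translate([0, 0, 11]) cube([304, 11, 306]);
translate([0, 540, 11]) cube([304, 11, 306]);
translate([0, 11, 11]) cube([11, 529, 306]);
translate([293, 11, 11]) cube([11, 529, 306]);
translate([52, 189, 11]) {
  cube([200, 173, 23]);
  translate([0, 0, 23]) cube([200, 23, 202]);
  translate([0, 150, 23]) cube([200, 23, 202]);
  translate([0, 23, 23]) cube([23, 127, 202]);
  translate([177, 23, 23]) cube([23, 127, 202]);
}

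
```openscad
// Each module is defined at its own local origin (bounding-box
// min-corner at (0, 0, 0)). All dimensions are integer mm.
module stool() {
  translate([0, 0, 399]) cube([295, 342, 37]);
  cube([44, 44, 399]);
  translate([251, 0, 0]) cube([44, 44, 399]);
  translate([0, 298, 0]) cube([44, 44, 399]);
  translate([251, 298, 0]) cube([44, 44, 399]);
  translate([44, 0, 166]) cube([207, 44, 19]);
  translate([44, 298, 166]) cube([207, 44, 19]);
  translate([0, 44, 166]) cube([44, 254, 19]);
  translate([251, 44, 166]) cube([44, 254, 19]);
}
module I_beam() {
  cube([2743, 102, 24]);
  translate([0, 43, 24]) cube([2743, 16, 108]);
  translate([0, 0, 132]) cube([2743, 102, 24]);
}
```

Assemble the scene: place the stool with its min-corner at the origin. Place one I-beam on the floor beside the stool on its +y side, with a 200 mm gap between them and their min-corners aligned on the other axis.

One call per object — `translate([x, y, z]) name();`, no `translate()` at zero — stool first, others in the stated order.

stool();
translate([0, 542, 0]) I_beam();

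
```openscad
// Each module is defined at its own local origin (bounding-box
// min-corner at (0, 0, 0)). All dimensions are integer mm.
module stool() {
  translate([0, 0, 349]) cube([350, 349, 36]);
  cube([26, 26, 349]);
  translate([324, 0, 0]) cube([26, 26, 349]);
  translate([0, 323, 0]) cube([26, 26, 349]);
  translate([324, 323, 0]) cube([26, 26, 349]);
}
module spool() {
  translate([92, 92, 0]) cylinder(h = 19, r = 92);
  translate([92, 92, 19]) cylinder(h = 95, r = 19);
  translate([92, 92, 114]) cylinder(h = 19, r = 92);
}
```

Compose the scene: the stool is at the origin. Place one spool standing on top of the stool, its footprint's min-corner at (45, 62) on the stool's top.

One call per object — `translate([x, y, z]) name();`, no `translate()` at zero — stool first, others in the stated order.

stool();
translate([45, 62, 385]) spool();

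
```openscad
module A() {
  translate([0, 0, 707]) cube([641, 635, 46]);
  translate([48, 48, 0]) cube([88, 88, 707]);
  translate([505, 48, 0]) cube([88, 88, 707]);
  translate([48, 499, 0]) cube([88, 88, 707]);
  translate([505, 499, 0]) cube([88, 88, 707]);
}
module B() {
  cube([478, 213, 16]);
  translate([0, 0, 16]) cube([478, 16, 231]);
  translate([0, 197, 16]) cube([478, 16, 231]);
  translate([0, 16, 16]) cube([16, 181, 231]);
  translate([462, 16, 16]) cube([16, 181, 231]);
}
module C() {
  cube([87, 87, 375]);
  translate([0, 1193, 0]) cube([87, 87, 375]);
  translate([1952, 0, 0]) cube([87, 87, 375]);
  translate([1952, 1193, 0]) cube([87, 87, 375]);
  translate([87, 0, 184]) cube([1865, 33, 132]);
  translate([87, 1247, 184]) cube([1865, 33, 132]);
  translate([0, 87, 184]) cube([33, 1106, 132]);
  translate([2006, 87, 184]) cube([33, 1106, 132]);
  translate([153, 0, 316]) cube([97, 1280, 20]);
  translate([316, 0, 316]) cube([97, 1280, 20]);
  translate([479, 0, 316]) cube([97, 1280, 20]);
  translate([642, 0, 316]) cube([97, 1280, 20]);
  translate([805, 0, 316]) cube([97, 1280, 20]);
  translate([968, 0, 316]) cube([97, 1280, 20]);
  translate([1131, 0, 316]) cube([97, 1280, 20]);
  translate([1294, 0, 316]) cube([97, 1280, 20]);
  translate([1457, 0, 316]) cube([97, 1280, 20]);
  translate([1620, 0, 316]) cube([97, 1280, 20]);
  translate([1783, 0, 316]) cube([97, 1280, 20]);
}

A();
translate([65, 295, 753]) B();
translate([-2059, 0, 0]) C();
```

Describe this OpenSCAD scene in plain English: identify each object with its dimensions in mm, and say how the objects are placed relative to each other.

A is a rectangular dining table. The top is 641×635×46 mm with its upper surface at z = 753 mm. It stands on four 88×88 mm square legs, each inset 48 mm from the nearest pair of top edges, running from the floor to the underside of the top.

B is an open storage box with external size 478×213×247 mm and wall thickness 16 mm (the base is also 16 mm thick). The base covers the whole footprint; the four walls stand on the base, with the y-facing walls full-width and the x-facing walls fitting between their inner faces.

C is a bed frame 2039 mm long (x) by 1280 mm wide (y). Four 87×87 mm corner posts, 375 mm tall, at the corners of the footprint. Four rails of 33 mm thickness and 132 mm height run between adjacent posts with their undersides at z = 184 mm, their outer faces flush with the outside of the frame (the two x-running rails run between the posts' inner faces; the two y-running rails run between the posts' inner faces). 11 slats, each 97 mm wide (x) and 20 mm thick, lie across the top of the two x-running rails, running the full 1280 mm width of the frame in y; the slats are evenly spaced along x between the inner faces of the end posts with equal gaps (rounded down to the nearest mm) at the −x end and between each pair — any rounding remainder accumulates at the +x end.

The open box is on top of the table. The bed frame is on the floor beside the table on its −x side.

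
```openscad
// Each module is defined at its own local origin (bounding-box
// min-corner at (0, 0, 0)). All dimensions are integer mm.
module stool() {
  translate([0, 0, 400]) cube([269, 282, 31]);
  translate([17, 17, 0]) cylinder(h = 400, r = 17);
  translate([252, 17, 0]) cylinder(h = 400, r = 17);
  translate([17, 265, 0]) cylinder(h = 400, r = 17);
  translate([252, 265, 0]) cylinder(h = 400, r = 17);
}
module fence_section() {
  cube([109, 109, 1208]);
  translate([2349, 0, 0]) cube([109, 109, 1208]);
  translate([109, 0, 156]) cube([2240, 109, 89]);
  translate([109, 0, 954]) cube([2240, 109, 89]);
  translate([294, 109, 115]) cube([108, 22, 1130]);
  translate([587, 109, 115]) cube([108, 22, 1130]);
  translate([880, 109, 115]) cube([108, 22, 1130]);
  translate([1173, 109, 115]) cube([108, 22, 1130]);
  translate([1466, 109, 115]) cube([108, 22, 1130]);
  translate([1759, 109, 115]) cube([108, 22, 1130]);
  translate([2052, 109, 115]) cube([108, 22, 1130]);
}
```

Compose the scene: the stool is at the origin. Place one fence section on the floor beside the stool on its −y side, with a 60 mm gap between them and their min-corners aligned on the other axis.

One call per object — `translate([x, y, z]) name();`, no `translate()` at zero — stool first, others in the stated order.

stool();
translate([0, -191, 0]) fence_section();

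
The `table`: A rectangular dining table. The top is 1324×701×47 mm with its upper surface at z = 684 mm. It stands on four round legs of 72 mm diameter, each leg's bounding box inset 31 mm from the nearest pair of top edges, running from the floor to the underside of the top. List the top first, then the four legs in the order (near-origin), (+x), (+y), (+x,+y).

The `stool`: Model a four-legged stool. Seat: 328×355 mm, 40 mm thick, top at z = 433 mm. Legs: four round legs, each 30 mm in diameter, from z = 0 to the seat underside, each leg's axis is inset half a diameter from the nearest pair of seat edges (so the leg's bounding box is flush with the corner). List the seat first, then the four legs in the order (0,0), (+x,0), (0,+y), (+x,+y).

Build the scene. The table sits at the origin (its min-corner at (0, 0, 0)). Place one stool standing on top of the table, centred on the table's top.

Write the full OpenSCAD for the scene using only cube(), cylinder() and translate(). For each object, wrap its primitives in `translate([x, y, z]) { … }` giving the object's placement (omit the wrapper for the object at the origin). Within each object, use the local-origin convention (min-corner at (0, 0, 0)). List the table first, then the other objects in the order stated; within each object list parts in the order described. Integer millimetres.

translate([0, 0, 637]) cube([1324, 701, 47]);
translate([67, 67, 0]) cylinder(h = 637, r = 36);
translate([1257, 67, 0]) cylinder(h = 637, r = 36);
translate([67, 634, 0]) cylinder(h = 637, r = 36);
translate([1257, 634, 0]) cylinder(h = 637, r = 36);
translate([498, 173, 684]) {
  translate([0, 0, 393]) cube([328, 355, 40]);
  translate([15, 15, 0]) cylinder(h = 393, r = 15);
  translate([313, 15, 0]) cylinder(h = 393, r = 15);
  translate([15, 340, 0]) cylinder(h = 393, r = 15);
  translate([313, 340, 0]) cylinder(h = 393, r = 15);
}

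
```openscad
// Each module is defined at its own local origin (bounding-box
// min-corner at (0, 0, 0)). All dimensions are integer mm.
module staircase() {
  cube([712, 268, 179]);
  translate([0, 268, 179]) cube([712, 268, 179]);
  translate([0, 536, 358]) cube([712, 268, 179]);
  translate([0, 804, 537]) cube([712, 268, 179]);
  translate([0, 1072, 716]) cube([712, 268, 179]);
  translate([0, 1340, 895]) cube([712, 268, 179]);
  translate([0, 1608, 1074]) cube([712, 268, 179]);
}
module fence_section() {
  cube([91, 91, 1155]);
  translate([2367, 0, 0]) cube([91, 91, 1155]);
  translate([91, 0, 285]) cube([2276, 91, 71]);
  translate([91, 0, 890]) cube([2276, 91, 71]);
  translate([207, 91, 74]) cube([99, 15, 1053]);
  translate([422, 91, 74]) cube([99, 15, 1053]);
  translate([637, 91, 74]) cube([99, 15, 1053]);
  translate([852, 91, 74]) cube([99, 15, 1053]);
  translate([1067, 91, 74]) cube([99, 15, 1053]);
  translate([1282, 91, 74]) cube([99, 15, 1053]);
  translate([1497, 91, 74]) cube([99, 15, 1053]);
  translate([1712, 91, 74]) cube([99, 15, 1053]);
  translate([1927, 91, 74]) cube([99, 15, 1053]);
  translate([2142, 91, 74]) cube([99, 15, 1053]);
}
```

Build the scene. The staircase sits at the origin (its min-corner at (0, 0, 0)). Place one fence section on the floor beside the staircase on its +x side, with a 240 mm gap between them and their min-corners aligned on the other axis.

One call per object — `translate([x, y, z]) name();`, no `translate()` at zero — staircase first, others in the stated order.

staircase();
translate([952, 0, 0]) fence_section();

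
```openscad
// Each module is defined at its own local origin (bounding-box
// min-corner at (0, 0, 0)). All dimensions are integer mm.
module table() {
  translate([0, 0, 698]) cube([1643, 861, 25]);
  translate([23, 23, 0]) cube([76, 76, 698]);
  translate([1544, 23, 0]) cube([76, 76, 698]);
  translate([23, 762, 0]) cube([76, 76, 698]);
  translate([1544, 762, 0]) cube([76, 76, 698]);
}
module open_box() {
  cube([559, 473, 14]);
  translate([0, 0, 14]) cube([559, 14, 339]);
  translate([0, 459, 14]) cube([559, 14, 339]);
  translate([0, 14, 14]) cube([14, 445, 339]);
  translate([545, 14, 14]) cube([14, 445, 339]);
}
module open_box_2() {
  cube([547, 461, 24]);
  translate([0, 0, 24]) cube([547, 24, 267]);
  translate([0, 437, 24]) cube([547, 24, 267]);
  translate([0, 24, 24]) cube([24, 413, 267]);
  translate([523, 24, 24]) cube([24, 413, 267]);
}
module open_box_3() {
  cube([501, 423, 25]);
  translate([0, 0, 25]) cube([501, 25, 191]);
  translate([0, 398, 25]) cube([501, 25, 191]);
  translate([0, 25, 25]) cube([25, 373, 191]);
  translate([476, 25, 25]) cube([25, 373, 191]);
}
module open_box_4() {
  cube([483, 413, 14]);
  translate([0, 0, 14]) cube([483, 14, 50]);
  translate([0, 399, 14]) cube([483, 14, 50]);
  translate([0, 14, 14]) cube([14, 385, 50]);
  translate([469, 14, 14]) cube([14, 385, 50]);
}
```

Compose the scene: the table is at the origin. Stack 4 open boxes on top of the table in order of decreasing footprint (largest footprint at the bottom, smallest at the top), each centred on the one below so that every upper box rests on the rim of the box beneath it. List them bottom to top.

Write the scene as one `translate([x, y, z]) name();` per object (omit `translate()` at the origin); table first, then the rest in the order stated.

table();
translate([542, 194, 723]) open_box();
translate([548, 200, 1076]) open_box_2();
translate([571, 219, 1367]) open_box_3();
translate([580, 224, 1583]) open_box_4();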